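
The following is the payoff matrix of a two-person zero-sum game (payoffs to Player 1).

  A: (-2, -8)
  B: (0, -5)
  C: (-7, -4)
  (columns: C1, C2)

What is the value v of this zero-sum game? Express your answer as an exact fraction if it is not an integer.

Row minima: A → -8, B → -5, C → -7; maximin = -5.
Column maxima: C1 → 0, C2 → -4; minimax = -4.
-5 ≠ -4, so there is no saddle point; optimal play is mixed.
A is strictly dominated by B, so Player 1 never plays it.
On the remaining 2×2 (B, C vs C1, C2):
Let Player 1 play B with probability p. Expected payoff against C1: 0p + (-7)(1−p) = 7p − 7; against C2: (-5)p + (-4)(1−p) = −p − 4.
Setting these equal: 7p − 7 = −p − 4 ⇒ 8p = 3 ⇒ p = 3/8, and the value is (7)·(3/8) − 7 = -35/8.
For Player 2: with q = P(C1), equating B's and C's payoffs gives 5q − 5 = −3q − 4 ⇒ q = 1/8.

-35/8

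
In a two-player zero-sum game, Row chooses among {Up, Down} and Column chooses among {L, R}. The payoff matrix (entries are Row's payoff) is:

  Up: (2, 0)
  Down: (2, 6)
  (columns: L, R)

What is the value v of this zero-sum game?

Row minima: Up → 0, Down → 2; maximin = 2.
Column maxima: L → 2, R → 6; minimax = 2.
Since maximin = minimax = 2, there is a saddle point and the value is 2.

2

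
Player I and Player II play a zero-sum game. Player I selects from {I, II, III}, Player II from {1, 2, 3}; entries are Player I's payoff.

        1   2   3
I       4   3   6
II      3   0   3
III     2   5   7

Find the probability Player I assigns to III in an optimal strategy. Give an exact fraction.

1/4

Row minima: I → 3, II → 0, III → 2; maximin = 3.
Column maxima: 1 → 4, 2 → 5, 3 → 7; minimax = 4.
3 ≠ 4, so there is no saddle point; optimal play is mixed.
II is strictly dominated by I, so Player I never plays it.
With II eliminated, 3 is strictly dominated by 1 (it gives Player I strictly more in every remaining row), so Player II never plays it.
On the remaining 2×2 (I, III vs 1, 2):
Let Player I play I with probability p. Expected payoff against 1: 4p + 2(1−p) = 2p + 2; against 2: 3p + 5(1−p) = −2p + 5.
Setting these equal: 2p + 2 = −2p + 5 ⇒ 4p = 3 ⇒ p = 3/4, and the value is (2)·(3/4) + 2 = 7/2.
For Player II: with q = P(1), equating I's and III's payoffs gives q + 3 = −3q + 5 ⇒ q = 1/2.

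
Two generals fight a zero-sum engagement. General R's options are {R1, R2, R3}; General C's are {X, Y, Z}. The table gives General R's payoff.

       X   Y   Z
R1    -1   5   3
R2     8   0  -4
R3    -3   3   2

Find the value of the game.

Row minima: R1 → -1, R2 → -4, R3 → -3; maximin = -1.
Column maxima: X → 8, Y → 5, Z → 3; minimax = 3.
-1 ≠ 3, so there is no saddle point; optimal play is mixed.
R3 is strictly dominated by R1, so General R never plays it.
Y is strictly dominated by Z (it gives General R strictly more in every row), so General C never plays it.
On the remaining 2×2 (R1, R2 vs X, Z):
Let General R play R1 with probability p. Expected payoff against X: (-1)p + 8(1−p) = −9p + 8; against Z: 3p + (-4)(1−p) = 7p − 4.
Setting these equal: −9p + 8 = 7p − 4 ⇒ −16p = -12 ⇒ p = 3/4, and the value is (-9)·(3/4) + 8 = 5/4.
For General C: with q = P(X), equating R1's and R2's payoffs gives −4q + 3 = 12q − 4 ⇒ q = 7/16.

5/4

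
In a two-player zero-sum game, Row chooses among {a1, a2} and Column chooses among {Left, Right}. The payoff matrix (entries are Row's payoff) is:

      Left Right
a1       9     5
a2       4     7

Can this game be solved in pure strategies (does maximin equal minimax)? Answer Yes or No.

Row minima: a1 → 5, a2 → 4; maximin = 5.
Column maxima: Left → 9, Right → 7; minimax = 7.
5 ≠ 7, so no pure-strategy equilibrium exists.

No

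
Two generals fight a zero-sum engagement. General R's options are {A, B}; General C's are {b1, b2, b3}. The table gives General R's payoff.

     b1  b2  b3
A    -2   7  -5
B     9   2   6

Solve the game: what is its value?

Row minima: A → -5, B → 2; maximin = 2.
Column maxima: b1 → 9, b2 → 7, b3 → 6; minimax = 6.
2 ≠ 6, so there is no saddle point; optimal play is mixed.
b1 is strictly dominated by b3 (it gives General R strictly more in every row), so General C never plays it.
On the remaining 2×2 (A, B vs b2, b3):
Let General R play A with probability p. Expected payoff against b2: 7p + 2(1−p) = 5p + 2; against b3: (-5)p + 6(1−p) = −11p + 6.
Setting these equal: 5p + 2 = −11p + 6 ⇒ 16p = 4 ⇒ p = 1/4, and the value is (5)·(1/4) + 2 = 13/4.
For General C: with q = P(b2), equating A's and B's payoffs gives 12q − 5 = −4q + 6 ⇒ q = 11/16.

13/4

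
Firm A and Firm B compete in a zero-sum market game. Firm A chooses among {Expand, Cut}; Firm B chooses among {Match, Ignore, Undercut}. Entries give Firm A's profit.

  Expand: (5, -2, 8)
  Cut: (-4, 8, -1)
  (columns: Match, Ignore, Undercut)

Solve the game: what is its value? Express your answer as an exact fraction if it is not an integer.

32/19

Row minima: Expand → -2, Cut → -4; maximin = -2.
Column maxima: Match → 5, Ignore → 8, Undercut → 8; minimax = 5.
-2 ≠ 5, so there is no saddle point; optimal play is mixed.
Undercut is strictly dominated by Match (it gives Firm A strictly more in every row), so Firm B never plays it.
On the remaining 2×2 (Expand, Cut vs Match, Ignore):
Let Firm A play Expand with probability p. Expected payoff against Match: 5p + (-4)(1−p) = 9p − 4; against Ignore: (-2)p + 8(1−p) = −10p + 8.
Setting these equal: 9p − 4 = −10p + 8 ⇒ 19p = 12 ⇒ p = 12/19, and the value is (9)·(12/19) − 4 = 32/19.
For Firm B: with q = P(Match), equating Expand's and Cut's payoffs gives 7q − 2 = −12q + 8 ⇒ q = 10/19.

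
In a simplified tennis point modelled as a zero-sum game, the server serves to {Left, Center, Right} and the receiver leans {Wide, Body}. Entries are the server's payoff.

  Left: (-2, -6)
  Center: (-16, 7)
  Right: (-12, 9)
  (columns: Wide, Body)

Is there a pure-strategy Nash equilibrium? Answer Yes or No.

No

Row minima: Left → -6, Center → -16, Right → -12; maximin = -6.
Column maxima: Wide → -2, Body → 9; minimax = -2.
-6 ≠ -2, so no pure-strategy equilibrium exists.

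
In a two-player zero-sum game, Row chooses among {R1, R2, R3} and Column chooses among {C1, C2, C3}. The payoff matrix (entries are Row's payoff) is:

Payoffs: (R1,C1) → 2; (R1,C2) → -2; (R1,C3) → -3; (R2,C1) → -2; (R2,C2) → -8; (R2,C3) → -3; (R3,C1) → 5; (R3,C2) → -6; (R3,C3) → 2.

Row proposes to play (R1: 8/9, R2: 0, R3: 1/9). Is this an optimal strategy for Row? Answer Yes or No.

Against C1 this mix gives (8/9)·2 + (1/9)·5 = 7/3.
Against C2 this mix gives (8/9)·(-2) + (1/9)·(-6) = -22/9.
Against C3 this mix gives (8/9)·(-3) + (1/9)·2 = -22/9.
All of Column's active replies (C2, C3) yield -22/9, and no column does worse for Row. The mix makes Column indifferent and guarantees -22/9, so it is optimal.

Yes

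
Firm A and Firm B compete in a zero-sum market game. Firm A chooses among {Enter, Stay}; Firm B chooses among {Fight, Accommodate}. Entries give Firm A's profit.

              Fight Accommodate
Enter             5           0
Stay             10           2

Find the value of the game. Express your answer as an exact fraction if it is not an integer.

2

Row minima: Enter → 0, Stay → 2; maximin = 2.
Column maxima: Fight → 10, Accommodate → 2; minimax = 2.
Since maximin = minimax = 2, there is a saddle point and the value is 2.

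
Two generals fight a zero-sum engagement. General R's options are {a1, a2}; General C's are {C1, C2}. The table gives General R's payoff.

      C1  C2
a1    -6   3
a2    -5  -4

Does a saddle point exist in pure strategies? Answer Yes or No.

Yes

Row minima: a1 → -6, a2 → -5; maximin = -5.
Column maxima: C1 → -5, C2 → 3; minimax = -5.
maximin = minimax = -5, so a saddle point exists.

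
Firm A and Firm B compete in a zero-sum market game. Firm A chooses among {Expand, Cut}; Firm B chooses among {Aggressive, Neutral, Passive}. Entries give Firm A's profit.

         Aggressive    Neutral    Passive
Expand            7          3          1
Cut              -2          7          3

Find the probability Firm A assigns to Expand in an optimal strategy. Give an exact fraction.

Row minima: Expand → 1, Cut → -2; maximin = 1.
Column maxima: Aggressive → 7, Neutral → 7, Passive → 3; minimax = 3.
1 ≠ 3, so there is no saddle point; optimal play is mixed.
Neutral is strictly dominated by Passive (it gives Firm A strictly more in every row), so Firm B never plays it.
On the remaining 2×2 (Expand, Cut vs Aggressive, Passive):
Let Firm A play Expand with probability p. Expected payoff against Aggressive: 7p + (-2)(1−p) = 9p − 2; against Passive: 1p + 3(1−p) = −2p + 3.
Setting these equal: 9p − 2 = −2p + 3 ⇒ 11p = 5 ⇒ p = 5/11, and the value is (9)·(5/11) − 2 = 23/11.
For Firm B: with q = P(Aggressive), equating Expand's and Cut's payoffs gives 6q + 1 = −5q + 3 ⇒ q = 2/11.

5/11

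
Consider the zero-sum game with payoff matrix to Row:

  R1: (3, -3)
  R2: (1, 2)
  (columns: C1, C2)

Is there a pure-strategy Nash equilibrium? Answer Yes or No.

No

Row minima: R1 → -3, R2 → 1; maximin = 1.
Column maxima: C1 → 3, C2 → 2; minimax = 2.
1 ≠ 2, so no pure-strategy equilibrium exists.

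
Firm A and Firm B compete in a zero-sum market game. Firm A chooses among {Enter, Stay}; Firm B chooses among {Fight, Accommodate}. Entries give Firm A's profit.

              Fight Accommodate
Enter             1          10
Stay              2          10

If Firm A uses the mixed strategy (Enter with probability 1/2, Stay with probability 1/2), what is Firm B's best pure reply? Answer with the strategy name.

If Firm B plays Fight, Firm A's expected payoff is (1/2)·1 + (1/2)·2 = 3/2.
If Firm B plays Accommodate, Firm A's expected payoff is (1/2)·10 + (1/2)·10 = 10.
Firm B minimizes Firm A's payoff; the smallest is 3/2, so the best response is Fight.

Fight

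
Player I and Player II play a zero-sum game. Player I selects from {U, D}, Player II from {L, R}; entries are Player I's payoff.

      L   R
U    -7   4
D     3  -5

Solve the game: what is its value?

-23/19

Row minima: U → -7, D → -5; maximin = -5.
Column maxima: L → 3, R → 4; minimax = 3.
-5 ≠ 3, so there is no saddle point; optimal play is mixed.
Let Player I play U with probability p. Expected payoff against L: (-7)p + 3(1−p) = −10p + 3; against R: 4p + (-5)(1−p) = 9p − 5.
Setting these equal: −10p + 3 = 9p − 5 ⇒ −19p = -8 ⇒ p = 8/19, and the value is (-10)·(8/19) + 3 = -23/19.
For Player II: with q = P(L), equating U's and D's payoffs gives −11q + 4 = 8q − 5 ⇒ q = 9/19.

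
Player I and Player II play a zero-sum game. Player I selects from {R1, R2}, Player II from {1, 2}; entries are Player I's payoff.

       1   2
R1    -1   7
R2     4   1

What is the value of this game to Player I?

29/11

Row minima: R1 → -1, R2 → 1; maximin = 1.
Column maxima: 1 → 4, 2 → 7; minimax = 4.
1 ≠ 4, so there is no saddle point; optimal play is mixed.
Let Player I play R1 with probability p. Expected payoff against 1: (-1)p + 4(1−p) = −5p + 4; against 2: 7p + 1(1−p) = 6p + 1.
Setting these equal: −5p + 4 = 6p + 1 ⇒ −11p = -3 ⇒ p = 3/11, and the value is (-5)·(3/11) + 4 = 29/11.
For Player II: with q = P(1), equating R1's and R2's payoffs gives −8q + 7 = 3q + 1 ⇒ q = 6/11.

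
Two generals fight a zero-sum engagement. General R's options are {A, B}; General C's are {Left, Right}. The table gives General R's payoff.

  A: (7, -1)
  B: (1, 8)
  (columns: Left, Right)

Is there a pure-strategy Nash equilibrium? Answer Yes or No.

No

Row minima: A → -1, B → 1; maximin = 1.
Column maxima: Left → 7, Right → 8; minimax = 7.
1 ≠ 7, so no pure-strategy equilibrium exists.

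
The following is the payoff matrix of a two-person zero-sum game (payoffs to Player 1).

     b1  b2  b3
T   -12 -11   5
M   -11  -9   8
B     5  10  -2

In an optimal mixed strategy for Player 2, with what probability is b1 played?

5/13

Row minima: T → -12, M → -11, B → -2; maximin = -2.
Column maxima: b1 → 5, b2 → 10, b3 → 8; minimax = 5.
-2 ≠ 5, so there is no saddle point; optimal play is mixed.
T is strictly dominated by M, so Player 1 never plays it.
b2 is strictly dominated by b1 (it gives Player 1 strictly more in every row), so Player 2 never plays it.
On the remaining 2×2 (M, B vs b1, b3):
Let Player 1 play M with probability p. Expected payoff against b1: (-11)p + 5(1−p) = −16p + 5; against b3: 8p + (-2)(1−p) = 10p − 2.
Setting these equal: −16p + 5 = 10p − 2 ⇒ −26p = -7 ⇒ p = 7/26, and the value is (-16)·(7/26) + 5 = 9/13.
For Player 2: with q = P(b1), equating M's and B's payoffs gives −19q + 8 = 7q − 2 ⇒ q = 5/13.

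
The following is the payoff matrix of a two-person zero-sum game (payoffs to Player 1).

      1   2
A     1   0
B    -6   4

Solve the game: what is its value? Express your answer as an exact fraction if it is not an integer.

4/11

Row minima: A → 0, B → -6; maximin = 0.
Column maxima: 1 → 1, 2 → 4; minimax = 1.
0 ≠ 1, so there is no saddle point; optimal play is mixed.
Let Player 1 play A with probability p. Expected payoff against 1: 1p + (-6)(1−p) = 7p − 6; against 2: 0p + 4(1−p) = −4p + 4.
Setting these equal: 7p − 6 = −4p + 4 ⇒ 11p = 10 ⇒ p = 10/11, and the value is (7)·(10/11) − 6 = 4/11.
For Player 2: with q = P(1), equating A's and B's payoffs gives q = −10q + 4 ⇒ q = 4/11.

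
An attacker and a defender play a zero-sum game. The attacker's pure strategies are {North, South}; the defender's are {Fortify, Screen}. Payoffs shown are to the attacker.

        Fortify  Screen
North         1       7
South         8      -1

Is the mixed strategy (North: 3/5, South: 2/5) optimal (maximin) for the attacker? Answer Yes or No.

Against Fortify this mix gives (3/5)·1 + (2/5)·8 = 19/5.
Against Screen this mix gives (3/5)·7 + (2/5)·(-1) = 19/5.
All of the defender's active replies (Fortify, Screen) yield 19/5, and no column does worse for the attacker. The mix makes the defender indifferent and guarantees 19/5, so it is optimal.

Yes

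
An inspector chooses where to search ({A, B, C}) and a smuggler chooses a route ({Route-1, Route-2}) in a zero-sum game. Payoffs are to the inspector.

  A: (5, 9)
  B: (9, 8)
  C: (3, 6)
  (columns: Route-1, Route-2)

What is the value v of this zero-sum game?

41/5

Row minima: A → 5, B → 8, C → 3; maximin = 8.
Column maxima: Route-1 → 9, Route-2 → 9; minimax = 9.
8 ≠ 9, so there is no saddle point; optimal play is mixed.
C is strictly dominated by A, so the inspector never plays it.
On the remaining 2×2 (A, B vs Route-1, Route-2):
Let the inspector play A with probability p. Expected payoff against Route-1: 5p + 9(1−p) = −4p + 9; against Route-2: 9p + 8(1−p) = p + 8.
Setting these equal: −4p + 9 = p + 8 ⇒ −5p = -1 ⇒ p = 1/5, and the value is (-4)·(1/5) + 9 = 41/5.
For the smuggler: with q = P(Route-1), equating A's and B's payoffs gives −4q + 9 = q + 8 ⇒ q = 1/5.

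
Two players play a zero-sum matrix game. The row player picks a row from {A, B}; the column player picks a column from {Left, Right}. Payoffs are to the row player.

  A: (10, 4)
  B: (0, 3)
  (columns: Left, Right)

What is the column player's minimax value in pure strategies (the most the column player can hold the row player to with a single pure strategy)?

4

Column maxima: Left → 10, Right → 4.
The smallest of these is 4.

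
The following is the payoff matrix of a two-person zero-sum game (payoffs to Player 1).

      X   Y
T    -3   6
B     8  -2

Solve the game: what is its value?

Row minima: T → -3, B → -2; maximin = -2.
Column maxima: X → 8, Y → 6; minimax = 6.
-2 ≠ 6, so there is no saddle point; optimal play is mixed.
Let Player 1 play T with probability p. Expected payoff against X: (-3)p + 8(1−p) = −11p + 8; against Y: 6p + (-2)(1−p) = 8p − 2.
Setting these equal: −11p + 8 = 8p − 2 ⇒ −19p = -10 ⇒ p = 10/19, and the value is (-11)·(10/19) + 8 = 42/19.
For Player 2: with q = P(X), equating T's and B's payoffs gives −9q + 6 = 10q − 2 ⇒ q = 8/19.

42/19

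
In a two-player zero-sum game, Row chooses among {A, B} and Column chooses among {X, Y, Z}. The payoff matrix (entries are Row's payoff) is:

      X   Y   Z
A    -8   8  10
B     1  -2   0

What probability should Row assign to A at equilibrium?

Row minima: A → -8, B → -2; maximin = -2.
Column maxima: X → 1, Y → 8, Z → 10; minimax = 1.
-2 ≠ 1, so there is no saddle point; optimal play is mixed.
Z is strictly dominated by Y (it gives Row strictly more in every row), so Column never plays it.
On the remaining 2×2 (A, B vs X, Y):
Let Row play A with probability p. Expected payoff against X: (-8)p + 1(1−p) = −9p + 1; against Y: 8p + (-2)(1−p) = 10p − 2.
Setting these equal: −9p + 1 = 10p − 2 ⇒ −19p = -3 ⇒ p = 3/19, and the value is (-9)·(3/19) + 1 = -8/19.
For Column: with q = P(X), equating A's and B's payoffs gives −16q + 8 = 3q − 2 ⇒ q = 10/19.

3/19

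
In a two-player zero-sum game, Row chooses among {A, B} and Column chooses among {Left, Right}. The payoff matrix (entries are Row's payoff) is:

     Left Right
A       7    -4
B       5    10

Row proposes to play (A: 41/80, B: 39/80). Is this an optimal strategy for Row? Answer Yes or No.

No

Against Left this mix gives (41/80)·7 + (39/80)·5 = 241/40.
Against Right this mix gives (41/80)·(-4) + (39/80)·10 = 113/40.
Column will play Right, holding Row to 113/40. Shifting weight toward the row that does better against Right would raise this floor (the equalizing mix achieves 45/8 against both Right and Left), so the proposed strategy is not optimal.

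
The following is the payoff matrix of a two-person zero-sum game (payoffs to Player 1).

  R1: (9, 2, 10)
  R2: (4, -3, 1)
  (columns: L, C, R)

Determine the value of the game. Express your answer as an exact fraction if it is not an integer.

2

Row minima: R1 → 2, R2 → -3; maximin = 2.
Column maxima: L → 9, C → 2, R → 10; minimax = 2.
Since maximin = minimax = 2, there is a saddle point and the value is 2.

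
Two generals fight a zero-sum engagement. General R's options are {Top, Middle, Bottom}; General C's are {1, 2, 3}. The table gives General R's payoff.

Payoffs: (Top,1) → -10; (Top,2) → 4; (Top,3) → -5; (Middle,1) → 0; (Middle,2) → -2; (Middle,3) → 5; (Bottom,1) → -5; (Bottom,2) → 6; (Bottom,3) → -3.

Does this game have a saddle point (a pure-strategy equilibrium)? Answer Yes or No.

No

Row minima: Top → -10, Middle → -2, Bottom → -5; maximin = -2.
Column maxima: 1 → 0, 2 → 6, 3 → 5; minimax = 0.
-2 ≠ 0, so no pure-strategy equilibrium exists.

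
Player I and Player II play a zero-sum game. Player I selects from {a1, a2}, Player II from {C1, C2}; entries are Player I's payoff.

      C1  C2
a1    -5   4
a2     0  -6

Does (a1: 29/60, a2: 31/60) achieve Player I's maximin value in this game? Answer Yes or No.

No

Against C1 this mix gives (29/60)·(-5) + (31/60)·0 = -29/12.
Against C2 this mix gives (29/60)·4 + (31/60)·(-6) = -7/6.
Player II will play C1, holding Player I to -29/12. Shifting weight toward the row that does better against C1 would raise this floor (the equalizing mix achieves -2 against both C1 and C2), so the proposed strategy is not optimal.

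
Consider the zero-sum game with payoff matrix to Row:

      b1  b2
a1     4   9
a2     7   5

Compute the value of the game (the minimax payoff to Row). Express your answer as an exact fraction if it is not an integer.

Row minima: a1 → 4, a2 → 5; maximin = 5.
Column maxima: b1 → 7, b2 → 9; minimax = 7.
5 ≠ 7, so there is no saddle point; optimal play is mixed.
Let Row play a1 with probability p. Expected payoff against b1: 4p + 7(1−p) = −3p + 7; against b2: 9p + 5(1−p) = 4p + 5.
Setting these equal: −3p + 7 = 4p + 5 ⇒ −7p = -2 ⇒ p = 2/7, and the value is (-3)·(2/7) + 7 = 43/7.
For Column: with q = P(b1), equating a1's and a2's payoffs gives −5q + 9 = 2q + 5 ⇒ q = 4/7.

43/7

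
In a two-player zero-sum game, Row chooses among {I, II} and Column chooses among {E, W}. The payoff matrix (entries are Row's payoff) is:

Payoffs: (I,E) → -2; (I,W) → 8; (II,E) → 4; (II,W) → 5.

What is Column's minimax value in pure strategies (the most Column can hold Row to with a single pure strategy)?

Column maxima: E → 4, W → 8.
The smallest of these is 4.

4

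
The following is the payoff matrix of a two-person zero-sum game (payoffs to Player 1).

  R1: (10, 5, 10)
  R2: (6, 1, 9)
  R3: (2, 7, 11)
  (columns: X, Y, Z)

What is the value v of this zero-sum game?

Row minima: R1 → 5, R2 → 1, R3 → 2; maximin = 5.
Column maxima: X → 10, Y → 7, Z → 11; minimax = 7.
5 ≠ 7, so there is no saddle point; optimal play is mixed.
R2 is strictly dominated by R1, so Player 1 never plays it.
Z is strictly dominated by Y (it gives Player 1 strictly more in every row), so Player 2 never plays it.
On the remaining 2×2 (R1, R3 vs X, Y):
Let Player 1 play R1 with probability p. Expected payoff against X: 10p + 2(1−p) = 8p + 2; against Y: 5p + 7(1−p) = −2p + 7.
Setting these equal: 8p + 2 = −2p + 7 ⇒ 10p = 5 ⇒ p = 1/2, and the value is (8)·(1/2) + 2 = 6.
For Player 2: with q = P(X), equating R1's and R3's payoffs gives 5q + 5 = −5q + 7 ⇒ q = 1/5.

6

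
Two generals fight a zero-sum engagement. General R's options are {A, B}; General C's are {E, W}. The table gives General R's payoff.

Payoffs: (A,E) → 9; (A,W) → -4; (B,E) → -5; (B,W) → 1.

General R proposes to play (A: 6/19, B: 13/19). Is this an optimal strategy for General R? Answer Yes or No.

Against E this mix gives (6/19)·9 + (13/19)·(-5) = -11/19.
Against W this mix gives (6/19)·(-4) + (13/19)·1 = -11/19.
All of General C's active replies (E, W) yield -11/19, and no column does worse for General R. The mix makes General C indifferent and guarantees -11/19, so it is optimal.

Yes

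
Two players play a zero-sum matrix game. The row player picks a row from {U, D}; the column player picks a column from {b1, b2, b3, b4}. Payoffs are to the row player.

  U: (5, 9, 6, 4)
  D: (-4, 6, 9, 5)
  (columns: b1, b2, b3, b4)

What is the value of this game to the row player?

Row minima: U → 4, D → -4; maximin = 4.
Column maxima: b1 → 5, b2 → 9, b3 → 9, b4 → 5; minimax = 5.
4 ≠ 5, so there is no saddle point; optimal play is mixed.
b2 is strictly dominated by b1 (it gives the row player strictly more in every row), so the column player never plays it.
b3 is strictly dominated by b1 (it gives the row player strictly more in every row), so the column player never plays it.
On the remaining 2×2 (U, D vs b1, b4):
Let the row player play U with probability p. Expected payoff against b1: 5p + (-4)(1−p) = 9p − 4; against b4: 4p + 5(1−p) = −p + 5.
Setting these equal: 9p − 4 = −p + 5 ⇒ 10p = 9 ⇒ p = 9/10, and the value is (9)·(9/10) − 4 = 41/10.
For the column player: with q = P(b1), equating U's and D's payoffs gives q + 4 = −9q + 5 ⇒ q = 1/10.

41/10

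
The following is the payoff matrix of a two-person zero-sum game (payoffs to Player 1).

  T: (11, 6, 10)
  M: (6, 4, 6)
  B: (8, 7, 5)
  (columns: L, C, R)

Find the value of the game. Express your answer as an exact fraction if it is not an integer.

Row minima: T → 6, M → 4, B → 5; maximin = 6.
Column maxima: L → 11, C → 7, R → 10; minimax = 7.
6 ≠ 7, so there is no saddle point; optimal play is mixed.
M is strictly dominated by T, so Player 1 never plays it.
L is strictly dominated by C (it gives Player 1 strictly more in every row), so Player 2 never plays it.
On the remaining 2×2 (T, B vs C, R):
Let Player 1 play T with probability p. Expected payoff against C: 6p + 7(1−p) = −p + 7; against R: 10p + 5(1−p) = 5p + 5.
Setting these equal: −p + 7 = 5p + 5 ⇒ −6p = -2 ⇒ p = 1/3, and the value is (-1)·(1/3) + 7 = 20/3.
For Player 2: with q = P(C), equating T's and B's payoffs gives −4q + 10 = 2q + 5 ⇒ q = 5/6.

20/3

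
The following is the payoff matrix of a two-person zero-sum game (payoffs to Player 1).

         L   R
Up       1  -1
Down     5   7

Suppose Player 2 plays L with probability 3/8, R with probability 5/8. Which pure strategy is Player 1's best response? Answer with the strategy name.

Down

Expected payoff of Up: (3/8)·1 + (5/8)·(-1) = -1/4.
Expected payoff of Down: (3/8)·5 + (5/8)·7 = 25/4.
The largest is 25/4, so Player 1's best response is Down.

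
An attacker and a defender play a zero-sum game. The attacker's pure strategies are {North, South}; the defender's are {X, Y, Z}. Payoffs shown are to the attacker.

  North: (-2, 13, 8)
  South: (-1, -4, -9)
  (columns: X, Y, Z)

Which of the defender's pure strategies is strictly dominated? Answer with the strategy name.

Z holds the attacker's payoff strictly below Y in every row: 8 < 13, -9 < -4.
So Y is strictly dominated for the defender.

Y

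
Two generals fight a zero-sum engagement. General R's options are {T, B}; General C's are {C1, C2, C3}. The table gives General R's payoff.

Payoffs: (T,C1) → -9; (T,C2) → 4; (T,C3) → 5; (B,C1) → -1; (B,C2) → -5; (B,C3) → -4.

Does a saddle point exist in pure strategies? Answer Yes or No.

Row minima: T → -9, B → -5; maximin = -5.
Column maxima: C1 → -1, C2 → 4, C3 → 5; minimax = -1.
-5 ≠ -1, so no pure-strategy equilibrium exists.

No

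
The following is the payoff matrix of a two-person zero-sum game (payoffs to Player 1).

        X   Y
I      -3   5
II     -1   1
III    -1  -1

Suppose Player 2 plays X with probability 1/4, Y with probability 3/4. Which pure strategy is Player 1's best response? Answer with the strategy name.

Expected payoff of I: (1/4)·(-3) + (3/4)·5 = 3.
Expected payoff of II: (1/4)·(-1) + (3/4)·1 = 1/2.
Expected payoff of III: (1/4)·(-1) + (3/4)·(-1) = -1.
The largest is 3, so Player 1's best response is I.

I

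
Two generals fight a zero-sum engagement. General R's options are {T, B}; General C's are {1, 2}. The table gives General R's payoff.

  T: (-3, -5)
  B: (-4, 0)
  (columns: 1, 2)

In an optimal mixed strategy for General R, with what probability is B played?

Row minima: T → -5, B → -4; maximin = -4.
Column maxima: 1 → -3, 2 → 0; minimax = -3.
-4 ≠ -3, so there is no saddle point; optimal play is mixed.
Let General R play T with probability p. Expected payoff against 1: (-3)p + (-4)(1−p) = p − 4; against 2: (-5)p + 0(1−p) = −5p.
Setting these equal: p − 4 = −5p ⇒ 6p = 4 ⇒ p = 2/3, and the value is (1)·(2/3) − 4 = -10/3.
For General C: with q = P(1), equating T's and B's payoffs gives 2q − 5 = −4q ⇒ q = 5/6.

1/3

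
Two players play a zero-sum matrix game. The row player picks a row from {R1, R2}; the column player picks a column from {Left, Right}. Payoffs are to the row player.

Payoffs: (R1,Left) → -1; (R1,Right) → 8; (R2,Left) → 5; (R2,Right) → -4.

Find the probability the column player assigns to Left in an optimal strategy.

2/3

Row minima: R1 → -1, R2 → -4; maximin = -1.
Column maxima: Left → 5, Right → 8; minimax = 5.
-1 ≠ 5, so there is no saddle point; optimal play is mixed.
Let the row player play R1 with probability p. Expected payoff against Left: (-1)p + 5(1−p) = −6p + 5; against Right: 8p + (-4)(1−p) = 12p − 4.
Setting these equal: −6p + 5 = 12p − 4 ⇒ −18p = -9 ⇒ p = 1/2, and the value is (-6)·(1/2) + 5 = 2.
For the column player: with q = P(Left), equating R1's and R2's payoffs gives −9q + 8 = 9q − 4 ⇒ q = 2/3.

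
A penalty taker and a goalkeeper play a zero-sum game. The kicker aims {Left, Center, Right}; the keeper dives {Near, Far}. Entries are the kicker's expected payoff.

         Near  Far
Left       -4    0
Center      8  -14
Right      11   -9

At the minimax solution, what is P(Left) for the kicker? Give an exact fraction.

Row minima: Left → -4, Center → -14, Right → -9; maximin = -4.
Column maxima: Near → 11, Far → 0; minimax = 0.
-4 ≠ 0, so there is no saddle point; optimal play is mixed.
Center is strictly dominated by Right, so the kicker never plays it.
On the remaining 2×2 (Left, Right vs Near, Far):
Let the kicker play Left with probability p. Expected payoff against Near: (-4)p + 11(1−p) = −15p + 11; against Far: 0p + (-9)(1−p) = 9p − 9.
Setting these equal: −15p + 11 = 9p − 9 ⇒ −24p = -20 ⇒ p = 5/6, and the value is (-15)·(5/6) + 11 = -3/2.
For the keeper: with q = P(Near), equating Left's and Right's payoffs gives −4q = 20q − 9 ⇒ q = 3/8.

5/6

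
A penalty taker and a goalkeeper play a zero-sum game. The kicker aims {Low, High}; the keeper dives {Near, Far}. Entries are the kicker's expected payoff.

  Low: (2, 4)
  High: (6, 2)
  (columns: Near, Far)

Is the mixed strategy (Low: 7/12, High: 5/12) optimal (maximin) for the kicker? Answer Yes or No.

No

Against Near this mix gives (7/12)·2 + (5/12)·6 = 11/3.
Against Far this mix gives (7/12)·4 + (5/12)·2 = 19/6.
The keeper will play Far, holding the kicker to 19/6. Shifting weight toward the row that does better against Far would raise this floor (the equalizing mix achieves 10/3 against both Far and Near), so the proposed strategy is not optimal.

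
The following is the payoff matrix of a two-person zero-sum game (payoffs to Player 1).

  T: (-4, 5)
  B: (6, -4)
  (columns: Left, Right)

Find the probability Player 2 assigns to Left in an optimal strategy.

9/19

Row minima: T → -4, B → -4; maximin = -4.
Column maxima: Left → 6, Right → 5; minimax = 5.
-4 ≠ 5, so there is no saddle point; optimal play is mixed.
Let Player 1 play T with probability p. Expected payoff against Left: (-4)p + 6(1−p) = −10p + 6; against Right: 5p + (-4)(1−p) = 9p − 4.
Setting these equal: −10p + 6 = 9p − 4 ⇒ −19p = -10 ⇒ p = 10/19, and the value is (-10)·(10/19) + 6 = 14/19.
For Player 2: with q = P(Left), equating T's and B's payoffs gives −9q + 5 = 10q − 4 ⇒ q = 9/19.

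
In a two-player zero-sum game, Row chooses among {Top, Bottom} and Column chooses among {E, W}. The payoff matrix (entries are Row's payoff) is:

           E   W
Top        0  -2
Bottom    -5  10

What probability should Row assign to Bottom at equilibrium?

2/17

Row minima: Top → -2, Bottom → -5; maximin = -2.
Column maxima: E → 0, W → 10; minimax = 0.
-2 ≠ 0, so there is no saddle point; optimal play is mixed.
Let Row play Top with probability p. Expected payoff against E: 0p + (-5)(1−p) = 5p − 5; against W: (-2)p + 10(1−p) = −12p + 10.
Setting these equal: 5p − 5 = −12p + 10 ⇒ 17p = 15 ⇒ p = 15/17, and the value is (5)·(15/17) − 5 = -10/17.
For Column: with q = P(E), equating Top's and Bottom's payoffs gives 2q − 2 = −15q + 10 ⇒ q = 12/17.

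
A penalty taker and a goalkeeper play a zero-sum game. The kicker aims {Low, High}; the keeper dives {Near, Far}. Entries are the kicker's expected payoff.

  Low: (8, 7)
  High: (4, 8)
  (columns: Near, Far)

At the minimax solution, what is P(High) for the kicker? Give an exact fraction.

1/5

Row minima: Low → 7, High → 4; maximin = 7.
Column maxima: Near → 8, Far → 8; minimax = 8.
7 ≠ 8, so there is no saddle point; optimal play is mixed.
Let the kicker play Low with probability p. Expected payoff against Near: 8p + 4(1−p) = 4p + 4; against Far: 7p + 8(1−p) = −p + 8.
Setting these equal: 4p + 4 = −p + 8 ⇒ 5p = 4 ⇒ p = 4/5, and the value is (4)·(4/5) + 4 = 36/5.
For the keeper: with q = P(Near), equating Low's and High's payoffs gives q + 7 = −4q + 8 ⇒ q = 1/5.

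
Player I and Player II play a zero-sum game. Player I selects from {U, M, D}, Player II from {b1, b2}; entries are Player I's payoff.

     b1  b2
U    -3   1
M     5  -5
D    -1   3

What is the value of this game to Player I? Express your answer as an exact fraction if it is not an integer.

5/7

Row minima: U → -3, M → -5, D → -1; maximin = -1.
Column maxima: b1 → 5, b2 → 3; minimax = 3.
-1 ≠ 3, so there is no saddle point; optimal play is mixed.
U is strictly dominated by D, so Player I never plays it.
On the remaining 2×2 (M, D vs b1, b2):
Let Player I play M with probability p. Expected payoff against b1: 5p + (-1)(1−p) = 6p − 1; against b2: (-5)p + 3(1−p) = −8p + 3.
Setting these equal: 6p − 1 = −8p + 3 ⇒ 14p = 4 ⇒ p = 2/7, and the value is (6)·(2/7) − 1 = 5/7.
For Player II: with q = P(b1), equating M's and D's payoffs gives 10q − 5 = −4q + 3 ⇒ q = 4/7.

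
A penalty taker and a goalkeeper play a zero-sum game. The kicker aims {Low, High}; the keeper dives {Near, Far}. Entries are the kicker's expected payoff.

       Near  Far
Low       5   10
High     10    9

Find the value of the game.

Row minima: Low → 5, High → 9; maximin = 9.
Column maxima: Near → 10, Far → 10; minimax = 10.
9 ≠ 10, so there is no saddle point; optimal play is mixed.
Let the kicker play Low with probability p. Expected payoff against Near: 5p + 10(1−p) = −5p + 10; against Far: 10p + 9(1−p) = p + 9.
Setting these equal: −5p + 10 = p + 9 ⇒ −6p = -1 ⇒ p = 1/6, and the value is (-5)·(1/6) + 10 = 55/6.
For the keeper: with q = P(Near), equating Low's and High's payoffs gives −5q + 10 = q + 9 ⇒ q = 1/6.

55/6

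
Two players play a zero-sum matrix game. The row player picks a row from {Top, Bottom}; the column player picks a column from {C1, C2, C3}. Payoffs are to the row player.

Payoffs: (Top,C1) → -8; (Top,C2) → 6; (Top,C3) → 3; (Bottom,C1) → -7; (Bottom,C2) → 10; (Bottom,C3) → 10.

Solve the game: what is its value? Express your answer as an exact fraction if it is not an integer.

Row minima: Top → -8, Bottom → -7; maximin = -7.
Column maxima: C1 → -7, C2 → 10, C3 → 10; minimax = -7.
Since maximin = minimax = -7, there is a saddle point and the value is -7.

-7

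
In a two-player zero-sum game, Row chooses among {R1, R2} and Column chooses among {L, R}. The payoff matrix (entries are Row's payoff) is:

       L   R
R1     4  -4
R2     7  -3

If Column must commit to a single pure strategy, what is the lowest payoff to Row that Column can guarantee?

-3

Column maxima: L → 7, R → -3.
The smallest of these is -3.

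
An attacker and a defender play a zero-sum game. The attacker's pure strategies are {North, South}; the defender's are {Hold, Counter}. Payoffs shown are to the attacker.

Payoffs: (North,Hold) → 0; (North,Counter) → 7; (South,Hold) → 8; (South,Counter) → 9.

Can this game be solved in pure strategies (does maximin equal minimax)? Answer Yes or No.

Yes

Row minima: North → 0, South → 8; maximin = 8.
Column maxima: Hold → 8, Counter → 9; minimax = 8.
maximin = minimax = 8, so a saddle point exists.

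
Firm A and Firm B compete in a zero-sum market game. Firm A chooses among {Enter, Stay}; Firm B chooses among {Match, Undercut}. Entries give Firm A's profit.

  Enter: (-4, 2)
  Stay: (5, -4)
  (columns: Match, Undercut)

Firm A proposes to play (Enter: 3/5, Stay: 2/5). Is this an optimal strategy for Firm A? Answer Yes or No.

Yes

Against Match this mix gives (3/5)·(-4) + (2/5)·5 = -2/5.
Against Undercut this mix gives (3/5)·2 + (2/5)·(-4) = -2/5.
All of Firm B's active replies (Match, Undercut) yield -2/5, and no column does worse for Firm A. The mix makes Firm B indifferent and guarantees -2/5, so it is optimal.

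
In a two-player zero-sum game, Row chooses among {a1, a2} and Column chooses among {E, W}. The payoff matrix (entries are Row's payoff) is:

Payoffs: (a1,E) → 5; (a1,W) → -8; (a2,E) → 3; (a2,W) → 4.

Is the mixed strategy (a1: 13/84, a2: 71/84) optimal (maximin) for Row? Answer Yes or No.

No

Against E this mix gives (13/84)·5 + (71/84)·3 = 139/42.
Against W this mix gives (13/84)·(-8) + (71/84)·4 = 15/7.
Column will play W, holding Row to 15/7. Shifting weight toward the row that does better against W would raise this floor (the equalizing mix achieves 22/7 against both W and E), so the proposed strategy is not optimal.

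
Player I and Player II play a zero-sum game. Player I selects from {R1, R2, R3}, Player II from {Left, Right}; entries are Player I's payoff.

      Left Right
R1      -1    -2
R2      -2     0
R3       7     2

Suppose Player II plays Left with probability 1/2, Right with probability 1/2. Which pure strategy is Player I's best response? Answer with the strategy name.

Expected payoff of R1: (1/2)·(-1) + (1/2)·(-2) = -3/2.
Expected payoff of R2: (1/2)·(-2) + (1/2)·0 = -1.
Expected payoff of R3: (1/2)·7 + (1/2)·2 = 9/2.
The largest is 9/2, so Player I's best response is R3.

R3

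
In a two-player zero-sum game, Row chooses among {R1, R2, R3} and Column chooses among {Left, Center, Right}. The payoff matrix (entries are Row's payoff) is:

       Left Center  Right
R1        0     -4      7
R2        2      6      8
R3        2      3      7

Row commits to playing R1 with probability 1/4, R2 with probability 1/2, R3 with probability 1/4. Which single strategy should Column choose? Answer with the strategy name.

Left

If Column plays Left, Row's expected payoff is (1/4)·0 + (1/2)·2 + (1/4)·2 = 3/2.
If Column plays Center, Row's expected payoff is (1/4)·(-4) + (1/2)·6 + (1/4)·3 = 11/4.
If Column plays Right, Row's expected payoff is (1/4)·7 + (1/2)·8 + (1/4)·7 = 15/2.
Column minimizes Row's payoff; the smallest is 3/2, so the best response is Left.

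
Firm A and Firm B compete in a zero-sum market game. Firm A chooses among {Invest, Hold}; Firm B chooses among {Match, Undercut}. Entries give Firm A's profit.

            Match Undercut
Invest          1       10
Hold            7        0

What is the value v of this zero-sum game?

35/8

Row minima: Invest → 1, Hold → 0; maximin = 1.
Column maxima: Match → 7, Undercut → 10; minimax = 7.
1 ≠ 7, so there is no saddle point; optimal play is mixed.
Let Firm A play Invest with probability p. Expected payoff against Match: 1p + 7(1−p) = −6p + 7; against Undercut: 10p + 0(1−p) = 10p.
Setting these equal: −6p + 7 = 10p ⇒ −16p = -7 ⇒ p = 7/16, and the value is (-6)·(7/16) + 7 = 35/8.
For Firm B: with q = P(Match), equating Invest's and Hold's payoffs gives −9q + 10 = 7q ⇒ q = 5/8.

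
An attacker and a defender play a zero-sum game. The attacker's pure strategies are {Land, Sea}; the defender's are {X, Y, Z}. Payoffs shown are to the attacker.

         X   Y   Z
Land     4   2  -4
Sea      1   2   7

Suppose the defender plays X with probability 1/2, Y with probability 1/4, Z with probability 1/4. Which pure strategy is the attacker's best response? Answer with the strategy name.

Expected payoff of Land: (1/2)·4 + (1/4)·2 + (1/4)·(-4) = 3/2.
Expected payoff of Sea: (1/2)·1 + (1/4)·2 + (1/4)·7 = 11/4.
The largest is 11/4, so the attacker's best response is Sea.

Sea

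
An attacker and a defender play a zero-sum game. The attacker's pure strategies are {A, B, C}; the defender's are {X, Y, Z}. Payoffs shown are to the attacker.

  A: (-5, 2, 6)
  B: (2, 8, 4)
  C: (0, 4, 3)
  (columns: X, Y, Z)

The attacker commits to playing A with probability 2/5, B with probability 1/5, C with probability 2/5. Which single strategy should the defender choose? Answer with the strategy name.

If the defender plays X, the attacker's expected payoff is (2/5)·(-5) + (1/5)·2 + (2/5)·0 = -8/5.
If the defender plays Y, the attacker's expected payoff is (2/5)·2 + (1/5)·8 + (2/5)·4 = 4.
If the defender plays Z, the attacker's expected payoff is (2/5)·6 + (1/5)·4 + (2/5)·3 = 22/5.
The defender minimizes the attacker's payoff; the smallest is -8/5, so the best response is X.

X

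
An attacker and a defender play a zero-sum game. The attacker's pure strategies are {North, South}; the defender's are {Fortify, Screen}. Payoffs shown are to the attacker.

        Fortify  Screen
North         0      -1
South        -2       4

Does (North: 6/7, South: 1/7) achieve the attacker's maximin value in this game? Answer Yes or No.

Against Fortify this mix gives (6/7)·0 + (1/7)·(-2) = -2/7.
Against Screen this mix gives (6/7)·(-1) + (1/7)·4 = -2/7.
All of the defender's active replies (Fortify, Screen) yield -2/7, and no column does worse for the attacker. The mix makes the defender indifferent and guarantees -2/7, so it is optimal.

Yes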